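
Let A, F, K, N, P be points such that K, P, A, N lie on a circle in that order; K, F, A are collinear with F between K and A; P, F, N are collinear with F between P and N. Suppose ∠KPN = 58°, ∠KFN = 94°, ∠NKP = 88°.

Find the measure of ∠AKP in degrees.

1. ∠KAN = 58°  [same arc KN]
2. ∠AFN = 86°  [linear pair at F on KA]
3. ∠ANP = 36°  [△AFN]
4. ∠AKP = 36°  [same arc PA]

∠AKP = 36°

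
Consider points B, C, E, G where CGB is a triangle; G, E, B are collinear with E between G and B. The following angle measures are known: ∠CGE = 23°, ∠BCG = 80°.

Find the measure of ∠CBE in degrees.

∠CBE = 77°

1. ∠BGC = 23°  [E on ray GB]
2. ∠CBG = 77°  [△CGB]
3. ∠CBE = 77°  [E on ray BG]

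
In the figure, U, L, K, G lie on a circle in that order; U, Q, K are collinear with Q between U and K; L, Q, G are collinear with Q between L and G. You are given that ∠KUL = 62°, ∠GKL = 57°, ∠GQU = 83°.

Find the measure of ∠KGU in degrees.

∠KGU = 98°

1. ∠KGL = 62°  [same arc LK]
2. ∠GLK = 61°  [△LKG]
3. ∠GQK = 97°  [linear pair at Q on UK]
4. ∠GKU = 21°  [△KQG]
5. ∠GUK = 61°  [same arc KG]
6. ∠KGU = 98°  [△UKG]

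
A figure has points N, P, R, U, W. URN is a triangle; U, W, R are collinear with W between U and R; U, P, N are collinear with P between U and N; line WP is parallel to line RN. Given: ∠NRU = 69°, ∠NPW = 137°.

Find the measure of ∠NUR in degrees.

1. ∠PWU = 69°  [WP∥RN, corresponding at W]
2. ∠UPW = 43°  [linear pair at P on UN]
3. ∠PUW = 68°  [△UWP]
4. ∠NUR = 68°  [W on UR, P on UN]

∠NUR = 68°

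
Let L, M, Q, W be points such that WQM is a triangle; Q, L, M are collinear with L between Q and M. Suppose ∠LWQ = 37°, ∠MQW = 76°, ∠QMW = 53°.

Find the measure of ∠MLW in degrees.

1. ∠LQW = 76°  [L on ray QM]
2. ∠QLW = 67°  [△WQL]
3. ∠MLW = 113°  [linear pair at L on QM]

∠MLW = 113°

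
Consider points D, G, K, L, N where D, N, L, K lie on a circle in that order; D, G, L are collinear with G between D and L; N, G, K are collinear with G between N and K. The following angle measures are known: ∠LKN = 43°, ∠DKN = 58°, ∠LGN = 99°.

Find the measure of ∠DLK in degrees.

1. ∠LDN = 43°  [same arc NL]
2. ∠DGN = 81°  [linear pair at G on DL]
3. ∠DNK = 56°  [△DGN]
4. ∠DLK = 56°  [same arc DK]

∠DLK = 56°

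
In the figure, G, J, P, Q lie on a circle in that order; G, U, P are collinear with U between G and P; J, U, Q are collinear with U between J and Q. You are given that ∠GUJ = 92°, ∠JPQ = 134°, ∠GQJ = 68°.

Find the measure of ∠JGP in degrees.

1. ∠JGQ = 46°  [cyclic GJPQ, opposite ∠G+∠P]
2. ∠GJQ = 66°  [△GJQ]
3. ∠JGP = 22°  [△GUJ]

∠JGP = 22°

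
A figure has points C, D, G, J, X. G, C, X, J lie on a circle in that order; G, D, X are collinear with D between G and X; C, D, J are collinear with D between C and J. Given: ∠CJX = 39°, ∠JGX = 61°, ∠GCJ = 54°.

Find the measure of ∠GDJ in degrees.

∠GDJ = 93°

1. ∠GXJ = 54°  [same arc GJ]
2. ∠JDX = 87°  [△XDJ]
3. ∠GDJ = 93°  [linear pair at D on GX]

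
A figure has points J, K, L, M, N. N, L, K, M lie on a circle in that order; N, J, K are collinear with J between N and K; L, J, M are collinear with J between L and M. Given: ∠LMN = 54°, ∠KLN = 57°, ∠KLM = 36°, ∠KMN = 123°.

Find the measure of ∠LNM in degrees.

∠LNM = 105°

1. ∠KNM = 36°  [same arc KM]
2. ∠MKN = 21°  [△NKM]
3. ∠MLN = 21°  [same arc NM]
4. ∠LNM = 105°  [△NLM]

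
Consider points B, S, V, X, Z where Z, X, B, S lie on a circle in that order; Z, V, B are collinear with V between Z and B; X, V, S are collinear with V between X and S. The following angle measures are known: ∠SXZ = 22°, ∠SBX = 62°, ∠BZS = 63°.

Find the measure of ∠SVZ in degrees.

1. ∠SZX = 118°  [cyclic ZXBS, opposite ∠Z+∠B]
2. ∠XSZ = 40°  [△ZXS]
3. ∠SVZ = 77°  [△ZVS]

∠SVZ = 77°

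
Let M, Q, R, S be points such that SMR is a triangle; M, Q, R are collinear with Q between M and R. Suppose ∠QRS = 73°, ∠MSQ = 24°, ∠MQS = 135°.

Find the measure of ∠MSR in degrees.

∠MSR = 86°

1. ∠MRS = 73°  [Q on ray RM]
2. ∠QMS = 21°  [△SMQ]
3. ∠RMS = 21°  [Q on ray MR]
4. ∠MSR = 86°  [△SMR]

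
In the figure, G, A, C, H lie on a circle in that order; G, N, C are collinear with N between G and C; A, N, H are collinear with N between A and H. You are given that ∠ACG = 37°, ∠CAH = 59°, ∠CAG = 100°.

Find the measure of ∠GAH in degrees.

∠GAH = 41°

1. ∠AGC = 43°  [△GAC]
2. ∠ANC = 84°  [△ANC]
3. ∠ANG = 96°  [linear pair at N on GC]
4. ∠GAH = 41°  [△GNA]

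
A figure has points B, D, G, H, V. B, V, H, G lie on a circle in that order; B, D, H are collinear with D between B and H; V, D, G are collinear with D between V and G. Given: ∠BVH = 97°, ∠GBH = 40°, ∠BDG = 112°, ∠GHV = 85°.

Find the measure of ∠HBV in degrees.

1. ∠GVH = 40°  [same arc HG]
2. ∠HGV = 55°  [△VHG]
3. ∠HBV = 55°  [same arc VH]

∠HBV = 55°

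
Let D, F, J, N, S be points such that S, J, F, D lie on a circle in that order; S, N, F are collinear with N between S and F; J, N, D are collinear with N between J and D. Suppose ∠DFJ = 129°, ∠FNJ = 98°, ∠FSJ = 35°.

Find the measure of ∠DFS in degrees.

1. ∠DNS = 98°  [vertical angles at N]
2. ∠FDJ = 35°  [same arc JF]
3. ∠DNF = 82°  [linear pair at N on SF]
4. ∠DFS = 63°  [△FND]

∠DFS = 63°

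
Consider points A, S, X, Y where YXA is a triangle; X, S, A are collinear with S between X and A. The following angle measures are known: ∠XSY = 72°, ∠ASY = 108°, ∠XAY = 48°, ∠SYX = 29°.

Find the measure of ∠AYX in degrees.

1. ∠SXY = 79°  [△YXS]
2. ∠AXY = 79°  [S on ray XA]
3. ∠AYX = 53°  [△YXA]

∠AYX = 53°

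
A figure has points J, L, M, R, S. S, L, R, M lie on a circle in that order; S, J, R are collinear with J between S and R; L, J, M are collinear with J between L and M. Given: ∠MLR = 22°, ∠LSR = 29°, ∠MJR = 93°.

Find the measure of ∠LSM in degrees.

∠LSM = 51°

1. ∠MSR = 22°  [same arc RM]
2. ∠LJS = 93°  [vertical angles at J]
3. ∠MJS = 87°  [linear pair at J on SR]
4. ∠LMS = 71°  [△SJM]
5. ∠MLS = 58°  [△SJL]
6. ∠LSM = 51°  [△SLM]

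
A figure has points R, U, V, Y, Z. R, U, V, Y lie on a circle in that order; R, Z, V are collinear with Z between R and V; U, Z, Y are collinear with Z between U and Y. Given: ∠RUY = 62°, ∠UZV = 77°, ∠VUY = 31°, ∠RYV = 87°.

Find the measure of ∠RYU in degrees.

1. ∠RZY = 77°  [vertical angles at Z]
2. ∠VRY = 31°  [same arc VY]
3. ∠RYU = 72°  [△RZY]

∠RYU = 72°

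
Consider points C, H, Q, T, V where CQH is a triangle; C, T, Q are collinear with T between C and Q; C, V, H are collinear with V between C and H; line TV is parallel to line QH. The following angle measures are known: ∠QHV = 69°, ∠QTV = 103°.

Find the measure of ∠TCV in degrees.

∠TCV = 34°

1. ∠CHQ = 69°  [V on ray HC]
2. ∠CTV = 77°  [linear pair at T on CQ]
3. ∠CVT = 69°  [TV∥QH, corresponding at V]
4. ∠TCV = 34°  [△CTV]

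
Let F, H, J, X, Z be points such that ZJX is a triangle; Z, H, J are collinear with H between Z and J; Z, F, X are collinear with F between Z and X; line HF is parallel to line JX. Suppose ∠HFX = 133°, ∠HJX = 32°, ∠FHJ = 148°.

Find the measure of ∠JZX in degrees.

∠JZX = 101°

1. ∠HFZ = 47°  [linear pair at F on ZX]
2. ∠XJZ = 32°  [H on ray JZ]
3. ∠JXZ = 47°  [HF∥JX, corresponding at F]
4. ∠JZX = 101°  [△ZJX]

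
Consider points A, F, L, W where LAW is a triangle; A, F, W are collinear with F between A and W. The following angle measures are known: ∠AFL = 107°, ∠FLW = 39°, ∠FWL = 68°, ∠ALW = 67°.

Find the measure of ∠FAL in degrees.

1. ∠AWL = 68°  [F on ray WA]
2. ∠LAW = 45°  [△LAW]
3. ∠FAL = 45°  [F on ray AW]

∠FAL = 45°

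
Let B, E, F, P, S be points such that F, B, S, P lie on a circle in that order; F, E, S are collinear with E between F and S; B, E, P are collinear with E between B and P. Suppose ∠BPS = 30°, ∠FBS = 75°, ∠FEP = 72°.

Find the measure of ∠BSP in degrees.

1. ∠BFS = 30°  [same arc BS]
2. ∠BSF = 75°  [△FBS]
3. ∠BES = 72°  [vertical angles at E]
4. ∠PBS = 33°  [△BES]
5. ∠BSP = 117°  [△BSP]

∠BSP = 117°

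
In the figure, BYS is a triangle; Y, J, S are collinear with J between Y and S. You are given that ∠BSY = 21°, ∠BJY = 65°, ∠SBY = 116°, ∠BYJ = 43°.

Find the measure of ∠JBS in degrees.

∠JBS = 44°

1. ∠BSJ = 21°  [J on ray SY]
2. ∠BJS = 115°  [linear pair at J on YS]
3. ∠JBS = 44°  [△BJS]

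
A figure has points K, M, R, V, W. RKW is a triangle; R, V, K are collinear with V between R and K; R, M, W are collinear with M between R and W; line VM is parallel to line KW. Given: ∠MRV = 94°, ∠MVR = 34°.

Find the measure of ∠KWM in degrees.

∠KWM = 52°

1. ∠RMV = 52°  [△RVM]
2. ∠VMW = 128°  [linear pair at M on RW]
3. ∠KWM = 52°  [VM∥KW, co-interior at W–M]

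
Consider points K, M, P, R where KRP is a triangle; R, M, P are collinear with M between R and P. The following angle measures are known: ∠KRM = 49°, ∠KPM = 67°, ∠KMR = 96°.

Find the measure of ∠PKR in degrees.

1. ∠KRP = 49°  [M on ray RP]
2. ∠KPR = 67°  [M on ray PR]
3. ∠PKR = 64°  [△KRP]

∠PKR = 64°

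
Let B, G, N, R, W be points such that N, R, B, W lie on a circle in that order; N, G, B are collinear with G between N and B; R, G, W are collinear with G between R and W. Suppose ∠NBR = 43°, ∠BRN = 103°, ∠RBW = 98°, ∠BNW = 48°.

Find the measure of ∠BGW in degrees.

1. ∠BNR = 34°  [△NRB]
2. ∠BWN = 77°  [cyclic NRBW, opposite ∠R+∠W]
3. ∠NBW = 55°  [△NBW]
4. ∠BWR = 34°  [same arc RB]
5. ∠BGW = 91°  [△BGW]

∠BGW = 91°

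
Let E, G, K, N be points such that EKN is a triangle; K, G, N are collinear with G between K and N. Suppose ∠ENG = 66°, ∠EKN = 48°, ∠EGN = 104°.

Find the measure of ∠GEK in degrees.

1. ∠EKG = 48°  [G on ray KN]
2. ∠EGK = 76°  [linear pair at G on KN]
3. ∠GEK = 56°  [△EKG]

∠GEK = 56°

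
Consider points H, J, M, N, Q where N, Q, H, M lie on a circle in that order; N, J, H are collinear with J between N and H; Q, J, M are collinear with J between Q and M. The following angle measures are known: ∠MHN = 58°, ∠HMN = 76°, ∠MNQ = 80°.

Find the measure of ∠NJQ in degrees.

1. ∠MQN = 58°  [same arc NM]
2. ∠HNM = 46°  [△NHM]
3. ∠NMQ = 42°  [△NQM]
4. ∠HQM = 46°  [same arc HM]
5. ∠NHQ = 42°  [same arc NQ]
6. ∠HJQ = 92°  [△QJH]
7. ∠NJQ = 88°  [linear pair at J on NH]

∠NJQ = 88°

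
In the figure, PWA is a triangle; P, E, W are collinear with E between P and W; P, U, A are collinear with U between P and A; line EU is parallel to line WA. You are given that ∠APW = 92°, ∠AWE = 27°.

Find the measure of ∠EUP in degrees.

1. ∠AWP = 27°  [E on ray WP]
2. ∠PAW = 61°  [△PWA]
3. ∠EUP = 61°  [EU∥WA, corresponding at U]

∠EUP = 61°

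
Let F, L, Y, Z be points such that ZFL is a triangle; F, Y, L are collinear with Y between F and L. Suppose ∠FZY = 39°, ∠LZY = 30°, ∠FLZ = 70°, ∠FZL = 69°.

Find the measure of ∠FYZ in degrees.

1. ∠LFZ = 41°  [△ZFL]
2. ∠YFZ = 41°  [Y on ray FL]
3. ∠FYZ = 100°  [△ZFY]

∠FYZ = 100°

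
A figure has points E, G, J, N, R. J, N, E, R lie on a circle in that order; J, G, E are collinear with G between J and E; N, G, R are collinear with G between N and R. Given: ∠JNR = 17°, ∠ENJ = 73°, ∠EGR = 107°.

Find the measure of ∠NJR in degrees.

∠NJR = 112°

1. ∠JER = 17°  [same arc JR]
2. ∠ERJ = 107°  [cyclic JNER, opposite ∠N+∠R]
3. ∠JGR = 73°  [linear pair at G on JE]
4. ∠EJR = 56°  [△JER]
5. ∠JRN = 51°  [△JGR]
6. ∠NJR = 112°  [△JNR]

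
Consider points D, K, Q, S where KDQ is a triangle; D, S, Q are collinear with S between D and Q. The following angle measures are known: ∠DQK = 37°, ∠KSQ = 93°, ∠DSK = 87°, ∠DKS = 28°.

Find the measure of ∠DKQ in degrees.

∠DKQ = 78°

1. ∠KDS = 65°  [△KDS]
2. ∠KDQ = 65°  [S on ray DQ]
3. ∠DKQ = 78°  [△KDQ]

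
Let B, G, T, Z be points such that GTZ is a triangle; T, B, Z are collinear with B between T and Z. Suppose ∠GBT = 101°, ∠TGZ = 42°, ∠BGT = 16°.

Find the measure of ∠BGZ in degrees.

∠BGZ = 26°

1. ∠BTG = 63°  [△GTB]
2. ∠GBZ = 79°  [linear pair at B on TZ]
3. ∠GTZ = 63°  [B on ray TZ]
4. ∠GZT = 75°  [△GTZ]
5. ∠BZG = 75°  [B on ray ZT]
6. ∠BGZ = 26°  [△GBZ]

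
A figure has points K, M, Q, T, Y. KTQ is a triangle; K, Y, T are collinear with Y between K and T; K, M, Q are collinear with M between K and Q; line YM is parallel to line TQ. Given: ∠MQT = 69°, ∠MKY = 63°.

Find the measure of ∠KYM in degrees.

1. ∠KQT = 69°  [M on ray QK]
2. ∠QKT = 63°  [Y on KT, M on KQ]
3. ∠KTQ = 48°  [△KTQ]
4. ∠KYM = 48°  [YM∥TQ, corresponding at Y]

∠KYM = 48°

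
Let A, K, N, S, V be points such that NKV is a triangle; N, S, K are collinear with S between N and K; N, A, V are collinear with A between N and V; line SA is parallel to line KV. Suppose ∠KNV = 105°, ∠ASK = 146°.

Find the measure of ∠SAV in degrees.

∠SAV = 139°

1. ∠ANS = 105°  [S on NK, A on NV]
2. ∠ASN = 34°  [linear pair at S on NK]
3. ∠NAS = 41°  [△NSA]
4. ∠SAV = 139°  [linear pair at A on NV]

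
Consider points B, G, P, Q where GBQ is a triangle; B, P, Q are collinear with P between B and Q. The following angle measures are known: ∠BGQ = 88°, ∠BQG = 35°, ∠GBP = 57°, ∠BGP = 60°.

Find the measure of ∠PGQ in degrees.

1. ∠GQP = 35°  [P on ray QB]
2. ∠BPG = 63°  [△GBP]
3. ∠GPQ = 117°  [linear pair at P on BQ]
4. ∠PGQ = 28°  [△GPQ]

∠PGQ = 28°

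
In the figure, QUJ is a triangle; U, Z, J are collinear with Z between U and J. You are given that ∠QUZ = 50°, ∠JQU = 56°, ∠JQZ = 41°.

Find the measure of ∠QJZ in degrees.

∠QJZ = 74°

1. ∠JUQ = 50°  [Z on ray UJ]
2. ∠QJU = 74°  [△QUJ]
3. ∠QJZ = 74°  [Z on ray JU]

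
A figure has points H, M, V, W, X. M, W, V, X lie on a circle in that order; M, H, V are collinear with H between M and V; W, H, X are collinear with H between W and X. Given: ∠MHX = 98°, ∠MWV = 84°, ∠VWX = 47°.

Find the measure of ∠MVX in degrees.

∠MVX = 37°

1. ∠MXV = 96°  [cyclic MWVX, opposite ∠W+∠X]
2. ∠VMX = 47°  [same arc VX]
3. ∠MVX = 37°  [△MVX]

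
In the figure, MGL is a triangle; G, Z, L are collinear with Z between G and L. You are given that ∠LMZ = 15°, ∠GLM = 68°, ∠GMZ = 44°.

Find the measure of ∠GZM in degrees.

∠GZM = 83°

1. ∠MLZ = 68°  [Z on ray LG]
2. ∠LZM = 97°  [△MZL]
3. ∠GZM = 83°  [linear pair at Z on GL]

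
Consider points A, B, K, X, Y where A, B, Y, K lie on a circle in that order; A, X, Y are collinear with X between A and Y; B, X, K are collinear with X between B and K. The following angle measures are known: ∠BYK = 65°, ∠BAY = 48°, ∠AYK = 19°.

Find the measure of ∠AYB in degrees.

1. ∠BAK = 115°  [cyclic ABYK, opposite ∠A+∠Y]
2. ∠ABK = 19°  [same arc AK]
3. ∠AKB = 46°  [△ABK]
4. ∠AYB = 46°  [same arc AB]

∠AYB = 46°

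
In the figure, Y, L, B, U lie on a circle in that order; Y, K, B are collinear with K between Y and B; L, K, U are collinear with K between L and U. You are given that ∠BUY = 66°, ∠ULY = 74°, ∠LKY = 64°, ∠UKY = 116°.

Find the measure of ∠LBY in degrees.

∠LBY = 24°

1. ∠BLY = 114°  [cyclic YLBU, opposite ∠L+∠U]
2. ∠BYL = 42°  [△YKL]
3. ∠LBY = 24°  [△YLB]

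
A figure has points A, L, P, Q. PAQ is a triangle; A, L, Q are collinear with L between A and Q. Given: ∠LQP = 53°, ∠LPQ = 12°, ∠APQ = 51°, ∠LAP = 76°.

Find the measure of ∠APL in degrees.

∠APL = 39°

1. ∠PLQ = 115°  [△PLQ]
2. ∠ALP = 65°  [linear pair at L on AQ]
3. ∠APL = 39°  [△PAL]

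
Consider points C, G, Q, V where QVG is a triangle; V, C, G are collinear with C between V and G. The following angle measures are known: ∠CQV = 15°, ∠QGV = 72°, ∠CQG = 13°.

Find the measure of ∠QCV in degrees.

1. ∠CGQ = 72°  [C on ray GV]
2. ∠GCQ = 95°  [△QCG]
3. ∠QCV = 85°  [linear pair at C on VG]

∠QCV = 85°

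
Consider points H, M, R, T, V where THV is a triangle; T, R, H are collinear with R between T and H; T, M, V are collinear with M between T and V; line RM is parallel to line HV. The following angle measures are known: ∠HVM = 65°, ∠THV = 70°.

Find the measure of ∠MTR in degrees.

1. ∠HVT = 65°  [M on ray VT]
2. ∠HTV = 45°  [△THV]
3. ∠MTR = 45°  [R on TH, M on TV]

∠MTR = 45°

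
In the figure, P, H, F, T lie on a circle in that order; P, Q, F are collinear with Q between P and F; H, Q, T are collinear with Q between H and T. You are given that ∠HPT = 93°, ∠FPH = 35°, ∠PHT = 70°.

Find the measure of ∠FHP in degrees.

∠FHP = 128°

1. ∠HTP = 17°  [△PHT]
2. ∠HFP = 17°  [same arc PH]
3. ∠FHP = 128°  [△PHF]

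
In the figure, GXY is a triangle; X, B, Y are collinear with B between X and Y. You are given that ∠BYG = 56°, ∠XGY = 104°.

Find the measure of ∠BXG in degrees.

1. ∠GYX = 56°  [B on ray YX]
2. ∠GXY = 20°  [△GXY]
3. ∠BXG = 20°  [B on ray XY]

∠BXG = 20°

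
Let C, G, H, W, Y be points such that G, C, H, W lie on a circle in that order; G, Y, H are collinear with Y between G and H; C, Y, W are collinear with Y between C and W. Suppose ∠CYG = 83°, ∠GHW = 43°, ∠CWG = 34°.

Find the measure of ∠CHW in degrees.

1. ∠HYW = 83°  [vertical angles at Y]
2. ∠CYH = 97°  [linear pair at Y on GH]
3. ∠CWH = 54°  [△HYW]
4. ∠CHG = 34°  [same arc GC]
5. ∠HCW = 49°  [△CYH]
6. ∠CHW = 77°  [△CHW]

∠CHW = 77°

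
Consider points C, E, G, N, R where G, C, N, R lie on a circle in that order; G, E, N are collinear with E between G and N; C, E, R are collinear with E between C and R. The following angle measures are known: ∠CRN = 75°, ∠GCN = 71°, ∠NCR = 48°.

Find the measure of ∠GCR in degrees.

1. ∠CGN = 75°  [same arc CN]
2. ∠CNR = 57°  [△CNR]
3. ∠CNG = 34°  [△GCN]
4. ∠CGR = 123°  [cyclic GCNR, opposite ∠G+∠N]
5. ∠CRG = 34°  [same arc GC]
6. ∠GCR = 23°  [△GCR]

∠GCR = 23°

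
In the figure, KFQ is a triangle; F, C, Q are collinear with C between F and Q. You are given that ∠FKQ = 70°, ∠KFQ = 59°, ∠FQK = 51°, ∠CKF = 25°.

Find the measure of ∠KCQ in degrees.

∠KCQ = 84°

1. ∠CFK = 59°  [C on ray FQ]
2. ∠FCK = 96°  [△KFC]
3. ∠KCQ = 84°  [linear pair at C on FQ]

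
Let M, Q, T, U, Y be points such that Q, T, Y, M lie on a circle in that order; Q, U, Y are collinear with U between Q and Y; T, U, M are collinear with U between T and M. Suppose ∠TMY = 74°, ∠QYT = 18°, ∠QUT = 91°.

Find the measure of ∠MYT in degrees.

1. ∠TQY = 74°  [same arc TY]
2. ∠QMT = 18°  [same arc QT]
3. ∠MTQ = 15°  [△QUT]
4. ∠MQT = 147°  [△QTM]
5. ∠MYT = 33°  [cyclic QTYM, opposite ∠Q+∠Y]

∠MYT = 33°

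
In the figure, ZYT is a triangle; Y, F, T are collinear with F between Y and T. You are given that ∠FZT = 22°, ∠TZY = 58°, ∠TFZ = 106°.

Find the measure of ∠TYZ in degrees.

1. ∠FTZ = 52°  [△ZFT]
2. ∠YTZ = 52°  [F on ray TY]
3. ∠TYZ = 70°  [△ZYT]

∠TYZ = 70°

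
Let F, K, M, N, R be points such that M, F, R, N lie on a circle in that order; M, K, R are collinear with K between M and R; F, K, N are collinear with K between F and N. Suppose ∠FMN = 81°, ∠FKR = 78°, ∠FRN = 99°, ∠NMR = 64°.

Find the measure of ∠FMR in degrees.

∠FMR = 17°

1. ∠NFR = 64°  [same arc RN]
2. ∠FNR = 17°  [△FRN]
3. ∠FMR = 17°  [same arc FR]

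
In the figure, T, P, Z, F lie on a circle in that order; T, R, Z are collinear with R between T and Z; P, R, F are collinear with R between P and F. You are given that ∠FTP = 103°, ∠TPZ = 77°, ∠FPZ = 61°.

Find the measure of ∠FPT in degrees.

1. ∠TFZ = 103°  [cyclic TPZF, opposite ∠P+∠F]
2. ∠FTZ = 61°  [same arc ZF]
3. ∠FZT = 16°  [△TZF]
4. ∠FPT = 16°  [same arc TF]

∠FPT = 16°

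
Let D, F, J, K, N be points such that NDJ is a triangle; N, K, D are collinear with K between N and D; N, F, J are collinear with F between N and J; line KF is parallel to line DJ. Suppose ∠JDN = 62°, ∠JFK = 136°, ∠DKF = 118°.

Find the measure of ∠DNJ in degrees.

∠DNJ = 74°

1. ∠FKN = 62°  [KF∥DJ, corresponding at K]
2. ∠KFN = 44°  [linear pair at F on NJ]
3. ∠FNK = 74°  [△NKF]
4. ∠DNJ = 74°  [K on ND, F on NJ]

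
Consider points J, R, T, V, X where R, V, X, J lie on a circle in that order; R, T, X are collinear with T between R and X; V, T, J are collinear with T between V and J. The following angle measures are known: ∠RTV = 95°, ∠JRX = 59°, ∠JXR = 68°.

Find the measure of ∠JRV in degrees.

∠JRV = 76°

1. ∠JTX = 95°  [vertical angles at T]
2. ∠JVX = 59°  [same arc XJ]
3. ∠VJX = 17°  [△XTJ]
4. ∠JXV = 104°  [△VXJ]
5. ∠JRV = 76°  [cyclic RVXJ, opposite ∠R+∠X]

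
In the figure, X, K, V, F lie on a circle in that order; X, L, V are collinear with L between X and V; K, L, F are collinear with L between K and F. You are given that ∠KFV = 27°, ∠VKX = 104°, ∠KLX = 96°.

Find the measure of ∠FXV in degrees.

∠FXV = 47°

1. ∠KXV = 27°  [same arc KV]
2. ∠KVX = 49°  [△XKV]
3. ∠FLV = 96°  [vertical angles at L]
4. ∠KFX = 49°  [same arc XK]
5. ∠FLX = 84°  [linear pair at L on XV]
6. ∠FXV = 47°  [△XLF]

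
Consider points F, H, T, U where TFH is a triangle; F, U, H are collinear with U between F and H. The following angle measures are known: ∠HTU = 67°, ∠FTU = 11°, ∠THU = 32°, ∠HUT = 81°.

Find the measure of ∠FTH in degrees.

∠FTH = 78°

1. ∠FHT = 32°  [U on ray HF]
2. ∠FUT = 99°  [linear pair at U on FH]
3. ∠TFU = 70°  [△TFU]
4. ∠HFT = 70°  [U on ray FH]
5. ∠FTH = 78°  [△TFH]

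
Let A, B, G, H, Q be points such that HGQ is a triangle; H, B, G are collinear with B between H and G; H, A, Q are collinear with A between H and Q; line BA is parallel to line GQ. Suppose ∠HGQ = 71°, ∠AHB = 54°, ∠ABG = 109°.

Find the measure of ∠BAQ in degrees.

∠BAQ = 125°

1. ∠ABH = 71°  [BA∥GQ, corresponding at B]
2. ∠BAH = 55°  [△HBA]
3. ∠BAQ = 125°  [linear pair at A on HQ]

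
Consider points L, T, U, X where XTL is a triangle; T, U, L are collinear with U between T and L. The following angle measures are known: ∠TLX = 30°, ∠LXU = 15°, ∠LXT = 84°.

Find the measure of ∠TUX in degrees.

1. ∠ULX = 30°  [U on ray LT]
2. ∠LUX = 135°  [△XUL]
3. ∠TUX = 45°  [linear pair at U on TL]

∠TUX = 45°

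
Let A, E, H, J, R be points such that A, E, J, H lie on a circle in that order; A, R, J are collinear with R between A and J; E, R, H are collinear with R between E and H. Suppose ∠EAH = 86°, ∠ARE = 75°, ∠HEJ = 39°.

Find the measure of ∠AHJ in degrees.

∠AHJ = 83°

1. ∠EJH = 94°  [cyclic AEJH, opposite ∠A+∠J]
2. ∠HRJ = 75°  [vertical angles at R]
3. ∠HAJ = 39°  [same arc JH]
4. ∠EHJ = 47°  [△EJH]
5. ∠AJH = 58°  [△JRH]
6. ∠AHJ = 83°  [△AJH]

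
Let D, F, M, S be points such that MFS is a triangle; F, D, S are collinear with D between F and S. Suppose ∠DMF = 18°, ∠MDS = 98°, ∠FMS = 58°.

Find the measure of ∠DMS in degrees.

1. ∠FDM = 82°  [linear pair at D on FS]
2. ∠DFM = 80°  [△MFD]
3. ∠MFS = 80°  [D on ray FS]
4. ∠FSM = 42°  [△MFS]
5. ∠DSM = 42°  [D on ray SF]
6. ∠DMS = 40°  [△MDS]

∠DMS = 40°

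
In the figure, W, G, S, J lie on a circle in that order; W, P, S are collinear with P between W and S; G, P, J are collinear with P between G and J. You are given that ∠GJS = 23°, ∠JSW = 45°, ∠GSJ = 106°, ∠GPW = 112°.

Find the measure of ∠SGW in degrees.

∠SGW = 96°

1. ∠GWS = 23°  [same arc GS]
2. ∠JGS = 51°  [△GSJ]
3. ∠GPS = 68°  [linear pair at P on WS]
4. ∠GSW = 61°  [△GPS]
5. ∠SGW = 96°  [△WGS]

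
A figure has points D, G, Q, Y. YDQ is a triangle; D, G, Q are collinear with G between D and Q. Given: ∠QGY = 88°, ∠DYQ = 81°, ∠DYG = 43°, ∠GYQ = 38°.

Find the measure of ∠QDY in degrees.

∠QDY = 45°

1. ∠DGY = 92°  [linear pair at G on DQ]
2. ∠GDY = 45°  [△YDG]
3. ∠QDY = 45°  [G on ray DQ]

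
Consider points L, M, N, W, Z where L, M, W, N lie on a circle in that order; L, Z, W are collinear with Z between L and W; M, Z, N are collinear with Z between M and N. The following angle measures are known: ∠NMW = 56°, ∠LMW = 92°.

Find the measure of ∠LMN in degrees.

∠LMN = 36°

1. ∠NLW = 56°  [same arc WN]
2. ∠LNW = 88°  [cyclic LMWN, opposite ∠M+∠N]
3. ∠LWN = 36°  [△LWN]
4. ∠LMN = 36°  [same arc LN]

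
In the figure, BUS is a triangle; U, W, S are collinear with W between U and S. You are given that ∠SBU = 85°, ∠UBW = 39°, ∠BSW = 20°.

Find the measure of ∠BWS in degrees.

1. ∠BSU = 20°  [W on ray SU]
2. ∠BUS = 75°  [△BUS]
3. ∠BUW = 75°  [W on ray US]
4. ∠BWU = 66°  [△BUW]
5. ∠BWS = 114°  [linear pair at W on US]

∠BWS = 114°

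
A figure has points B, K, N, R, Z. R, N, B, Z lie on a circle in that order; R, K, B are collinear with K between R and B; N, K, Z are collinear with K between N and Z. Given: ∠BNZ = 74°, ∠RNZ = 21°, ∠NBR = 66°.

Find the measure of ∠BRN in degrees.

1. ∠BKN = 40°  [△NKB]
2. ∠NKR = 140°  [linear pair at K on RB]
3. ∠BRN = 19°  [△RKN]

∠BRN = 19°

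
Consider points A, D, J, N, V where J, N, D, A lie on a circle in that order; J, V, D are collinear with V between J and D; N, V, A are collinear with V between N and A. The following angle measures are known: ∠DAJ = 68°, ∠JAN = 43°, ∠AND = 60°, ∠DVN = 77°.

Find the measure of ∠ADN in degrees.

1. ∠DNJ = 112°  [cyclic JNDA, opposite ∠N+∠A]
2. ∠JDN = 43°  [same arc JN]
3. ∠DJN = 25°  [△JND]
4. ∠DAN = 25°  [same arc ND]
5. ∠ADN = 95°  [△NDA]

∠ADN = 95°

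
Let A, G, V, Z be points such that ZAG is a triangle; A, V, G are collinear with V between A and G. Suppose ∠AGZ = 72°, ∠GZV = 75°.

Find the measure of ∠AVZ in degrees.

∠AVZ = 147°

1. ∠VGZ = 72°  [V on ray GA]
2. ∠GVZ = 33°  [△ZVG]
3. ∠AVZ = 147°  [linear pair at V on AG]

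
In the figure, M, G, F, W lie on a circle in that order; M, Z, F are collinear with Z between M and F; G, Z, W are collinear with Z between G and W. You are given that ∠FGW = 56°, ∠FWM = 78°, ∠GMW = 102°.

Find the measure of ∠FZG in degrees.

1. ∠FMW = 56°  [same arc FW]
2. ∠MFW = 46°  [△MFW]
3. ∠MGW = 46°  [same arc MW]
4. ∠GWM = 32°  [△MGW]
5. ∠GFM = 32°  [same arc MG]
6. ∠FZG = 92°  [△GZF]

∠FZG = 92°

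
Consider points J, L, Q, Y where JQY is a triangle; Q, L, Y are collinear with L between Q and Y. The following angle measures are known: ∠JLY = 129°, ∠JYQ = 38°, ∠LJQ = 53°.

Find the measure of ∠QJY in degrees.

∠QJY = 66°

1. ∠JLQ = 51°  [linear pair at L on QY]
2. ∠JQL = 76°  [△JQL]
3. ∠JQY = 76°  [L on ray QY]
4. ∠QJY = 66°  [△JQY]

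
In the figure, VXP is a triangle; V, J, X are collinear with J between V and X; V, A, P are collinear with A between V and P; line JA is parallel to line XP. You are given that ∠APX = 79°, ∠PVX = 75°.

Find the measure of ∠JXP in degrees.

∠JXP = 26°

1. ∠VPX = 79°  [A on ray PV]
2. ∠PXV = 26°  [△VXP]
3. ∠JXP = 26°  [J on ray XV]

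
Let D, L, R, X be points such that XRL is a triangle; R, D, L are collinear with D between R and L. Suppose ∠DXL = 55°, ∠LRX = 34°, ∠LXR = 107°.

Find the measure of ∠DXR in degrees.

1. ∠RLX = 39°  [△XRL]
2. ∠DRX = 34°  [D on ray RL]
3. ∠DLX = 39°  [D on ray LR]
4. ∠LDX = 86°  [△XDL]
5. ∠RDX = 94°  [linear pair at D on RL]
6. ∠DXR = 52°  [△XRD]

∠DXR = 52°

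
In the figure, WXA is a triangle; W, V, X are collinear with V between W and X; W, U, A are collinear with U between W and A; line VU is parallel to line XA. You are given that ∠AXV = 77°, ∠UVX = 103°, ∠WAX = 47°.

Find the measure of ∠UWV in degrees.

1. ∠UVW = 77°  [linear pair at V on WX]
2. ∠VUW = 47°  [VU∥XA, corresponding at U]
3. ∠UWV = 56°  [△WVU]

∠UWV = 56°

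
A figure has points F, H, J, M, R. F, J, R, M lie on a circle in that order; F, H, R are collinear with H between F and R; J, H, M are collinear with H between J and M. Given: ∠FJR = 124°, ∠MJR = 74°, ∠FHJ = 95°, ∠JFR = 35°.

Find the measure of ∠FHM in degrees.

1. ∠FRJ = 21°  [△FJR]
2. ∠MFR = 74°  [same arc RM]
3. ∠FMJ = 21°  [same arc FJ]
4. ∠FHM = 85°  [△FHM]

∠FHM = 85°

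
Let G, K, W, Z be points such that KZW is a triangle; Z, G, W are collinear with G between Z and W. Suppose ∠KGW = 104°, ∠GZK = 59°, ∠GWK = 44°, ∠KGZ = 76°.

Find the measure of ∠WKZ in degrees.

∠WKZ = 77°

1. ∠KZW = 59°  [G on ray ZW]
2. ∠KWZ = 44°  [G on ray WZ]
3. ∠WKZ = 77°  [△KZW]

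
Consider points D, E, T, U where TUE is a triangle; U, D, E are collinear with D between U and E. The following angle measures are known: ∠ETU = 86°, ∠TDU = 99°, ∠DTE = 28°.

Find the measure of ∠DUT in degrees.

∠DUT = 23°

1. ∠EDT = 81°  [linear pair at D on UE]
2. ∠DET = 71°  [△TDE]
3. ∠TEU = 71°  [D on ray EU]
4. ∠EUT = 23°  [△TUE]
5. ∠DUT = 23°  [D on ray UE]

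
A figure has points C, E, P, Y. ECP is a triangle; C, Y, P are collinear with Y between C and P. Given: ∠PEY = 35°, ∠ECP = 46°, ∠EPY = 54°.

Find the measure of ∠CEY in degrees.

1. ∠EYP = 91°  [△EYP]
2. ∠ECY = 46°  [Y on ray CP]
3. ∠CYE = 89°  [linear pair at Y on CP]
4. ∠CEY = 45°  [△ECY]

∠CEY = 45°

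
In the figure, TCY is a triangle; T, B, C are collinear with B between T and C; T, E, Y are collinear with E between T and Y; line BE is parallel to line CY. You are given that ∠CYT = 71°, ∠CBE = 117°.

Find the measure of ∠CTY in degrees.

∠CTY = 46°

1. ∠BET = 71°  [BE∥CY, corresponding at E]
2. ∠EBT = 63°  [linear pair at B on TC]
3. ∠BTE = 46°  [△TBE]
4. ∠CTY = 46°  [B on TC, E on TY]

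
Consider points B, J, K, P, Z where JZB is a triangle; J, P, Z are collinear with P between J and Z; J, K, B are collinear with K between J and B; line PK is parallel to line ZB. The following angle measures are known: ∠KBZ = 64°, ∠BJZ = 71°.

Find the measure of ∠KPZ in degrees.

∠KPZ = 135°

1. ∠JBZ = 64°  [K on ray BJ]
2. ∠BZJ = 45°  [△JZB]
3. ∠JPK = 45°  [PK∥ZB, corresponding at P]
4. ∠KPZ = 135°  [linear pair at P on JZ]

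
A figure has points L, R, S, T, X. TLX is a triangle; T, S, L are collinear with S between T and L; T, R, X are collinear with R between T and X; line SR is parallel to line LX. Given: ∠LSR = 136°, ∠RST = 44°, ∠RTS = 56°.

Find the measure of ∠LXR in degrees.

∠LXR = 80°

1. ∠SRT = 80°  [△TSR]
2. ∠SRX = 100°  [linear pair at R on TX]
3. ∠LXR = 80°  [SR∥LX, co-interior at X–R]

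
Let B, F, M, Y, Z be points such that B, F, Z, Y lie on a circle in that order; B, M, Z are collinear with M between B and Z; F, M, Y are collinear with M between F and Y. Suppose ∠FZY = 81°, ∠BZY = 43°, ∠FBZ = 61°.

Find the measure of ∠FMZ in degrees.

1. ∠BFY = 43°  [same arc BY]
2. ∠BMF = 76°  [△BMF]
3. ∠FMZ = 104°  [linear pair at M on BZ]

∠FMZ = 104°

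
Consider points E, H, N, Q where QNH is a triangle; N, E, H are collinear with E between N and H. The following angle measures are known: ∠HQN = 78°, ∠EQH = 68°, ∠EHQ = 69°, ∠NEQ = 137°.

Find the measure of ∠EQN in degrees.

1. ∠NHQ = 69°  [E on ray HN]
2. ∠HNQ = 33°  [△QNH]
3. ∠ENQ = 33°  [E on ray NH]
4. ∠EQN = 10°  [△QNE]

∠EQN = 10°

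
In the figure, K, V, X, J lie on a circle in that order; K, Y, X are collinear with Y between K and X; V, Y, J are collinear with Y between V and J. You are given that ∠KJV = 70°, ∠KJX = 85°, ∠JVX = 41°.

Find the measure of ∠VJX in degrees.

∠VJX = 15°

1. ∠KXV = 70°  [same arc KV]
2. ∠KVX = 95°  [cyclic KVXJ, opposite ∠V+∠J]
3. ∠VKX = 15°  [△KVX]
4. ∠VJX = 15°  [same arc VX]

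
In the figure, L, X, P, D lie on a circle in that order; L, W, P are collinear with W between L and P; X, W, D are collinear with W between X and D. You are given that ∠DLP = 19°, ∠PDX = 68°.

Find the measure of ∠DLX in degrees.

∠DLX = 87°

1. ∠DXP = 19°  [same arc PD]
2. ∠DPX = 93°  [△XPD]
3. ∠DLX = 87°  [cyclic LXPD, opposite ∠L+∠P]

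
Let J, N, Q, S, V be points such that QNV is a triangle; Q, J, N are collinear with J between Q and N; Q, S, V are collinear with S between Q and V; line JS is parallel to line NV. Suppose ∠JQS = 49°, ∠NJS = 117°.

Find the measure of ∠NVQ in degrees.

1. ∠QJS = 63°  [linear pair at J on QN]
2. ∠JSQ = 68°  [△QJS]
3. ∠NVQ = 68°  [JS∥NV, corresponding at S]

∠NVQ = 68°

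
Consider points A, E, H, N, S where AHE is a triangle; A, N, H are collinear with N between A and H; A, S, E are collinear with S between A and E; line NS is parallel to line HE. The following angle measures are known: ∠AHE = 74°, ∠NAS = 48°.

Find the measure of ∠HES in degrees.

∠HES = 58°

1. ∠ANS = 74°  [NS∥HE, corresponding at N]
2. ∠ASN = 58°  [△ANS]
3. ∠ESN = 122°  [linear pair at S on AE]
4. ∠HES = 58°  [NS∥HE, co-interior at E–S]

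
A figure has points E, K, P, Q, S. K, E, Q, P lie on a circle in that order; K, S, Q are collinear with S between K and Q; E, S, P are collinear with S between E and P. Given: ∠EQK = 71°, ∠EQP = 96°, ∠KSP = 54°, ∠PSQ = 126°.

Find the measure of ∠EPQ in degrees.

1. ∠ESQ = 54°  [vertical angles at S]
2. ∠PEQ = 55°  [△ESQ]
3. ∠EPQ = 29°  [△EQP]

∠EPQ = 29°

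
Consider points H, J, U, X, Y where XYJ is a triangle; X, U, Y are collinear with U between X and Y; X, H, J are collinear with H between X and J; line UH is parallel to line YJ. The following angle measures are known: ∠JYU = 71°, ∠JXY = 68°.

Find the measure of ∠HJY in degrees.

∠HJY = 41°

1. ∠JYX = 71°  [U on ray YX]
2. ∠XJY = 41°  [△XYJ]
3. ∠HJY = 41°  [H on ray JX]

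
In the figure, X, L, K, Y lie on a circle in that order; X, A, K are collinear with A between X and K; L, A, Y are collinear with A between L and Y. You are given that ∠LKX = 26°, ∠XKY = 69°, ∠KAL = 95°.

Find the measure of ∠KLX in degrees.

1. ∠XLY = 69°  [same arc XY]
2. ∠LAX = 85°  [linear pair at A on XK]
3. ∠KXL = 26°  [△XAL]
4. ∠KLX = 128°  [△XLK]

∠KLX = 128°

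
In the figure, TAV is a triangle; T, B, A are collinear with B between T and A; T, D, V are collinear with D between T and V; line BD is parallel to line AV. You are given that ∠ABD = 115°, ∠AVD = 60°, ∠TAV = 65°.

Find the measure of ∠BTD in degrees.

1. ∠AVT = 60°  [D on ray VT]
2. ∠ATV = 55°  [△TAV]
3. ∠BTD = 55°  [B on TA, D on TV]

∠BTD = 55°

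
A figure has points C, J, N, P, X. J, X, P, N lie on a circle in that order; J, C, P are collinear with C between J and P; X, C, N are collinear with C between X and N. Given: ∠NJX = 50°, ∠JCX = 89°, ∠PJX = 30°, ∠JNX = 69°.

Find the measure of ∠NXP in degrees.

1. ∠NPX = 130°  [cyclic JXPN, opposite ∠J+∠P]
2. ∠PNX = 30°  [same arc XP]
3. ∠NXP = 20°  [△XPN]

∠NXP = 20°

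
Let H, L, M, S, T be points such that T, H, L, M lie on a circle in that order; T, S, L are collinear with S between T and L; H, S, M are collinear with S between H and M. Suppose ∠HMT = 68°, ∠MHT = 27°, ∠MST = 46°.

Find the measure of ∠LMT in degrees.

∠LMT = 87°

1. ∠LTM = 66°  [△TSM]
2. ∠MLT = 27°  [same arc TM]
3. ∠LMT = 87°  [△TLM]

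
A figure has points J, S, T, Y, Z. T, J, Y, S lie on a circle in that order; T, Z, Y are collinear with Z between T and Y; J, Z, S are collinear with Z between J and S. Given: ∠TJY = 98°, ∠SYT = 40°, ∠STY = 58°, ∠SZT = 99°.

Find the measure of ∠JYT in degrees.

∠JYT = 23°

1. ∠SJY = 58°  [same arc YS]
2. ∠JZY = 99°  [vertical angles at Z]
3. ∠JYT = 23°  [△JZY]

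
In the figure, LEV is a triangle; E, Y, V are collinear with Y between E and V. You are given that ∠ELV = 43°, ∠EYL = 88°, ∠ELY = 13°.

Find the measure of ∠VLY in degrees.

∠VLY = 30°

1. ∠LEY = 79°  [△LEY]
2. ∠LYV = 92°  [linear pair at Y on EV]
3. ∠LEV = 79°  [Y on ray EV]
4. ∠EVL = 58°  [△LEV]
5. ∠LVY = 58°  [Y on ray VE]
6. ∠VLY = 30°  [△LYV]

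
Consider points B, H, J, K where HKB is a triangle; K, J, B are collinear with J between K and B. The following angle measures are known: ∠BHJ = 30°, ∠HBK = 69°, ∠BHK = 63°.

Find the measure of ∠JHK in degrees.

1. ∠BKH = 48°  [△HKB]
2. ∠HBJ = 69°  [J on ray BK]
3. ∠HKJ = 48°  [J on ray KB]
4. ∠BJH = 81°  [△HJB]
5. ∠HJK = 99°  [linear pair at J on KB]
6. ∠JHK = 33°  [△HKJ]

∠JHK = 33°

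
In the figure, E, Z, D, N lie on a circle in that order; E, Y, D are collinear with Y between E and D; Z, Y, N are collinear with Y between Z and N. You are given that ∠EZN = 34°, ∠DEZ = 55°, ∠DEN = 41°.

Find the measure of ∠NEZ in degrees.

1. ∠DNZ = 55°  [same arc ZD]
2. ∠DZN = 41°  [same arc DN]
3. ∠NDZ = 84°  [△ZDN]
4. ∠NEZ = 96°  [cyclic EZDN, opposite ∠E+∠D]

∠NEZ = 96°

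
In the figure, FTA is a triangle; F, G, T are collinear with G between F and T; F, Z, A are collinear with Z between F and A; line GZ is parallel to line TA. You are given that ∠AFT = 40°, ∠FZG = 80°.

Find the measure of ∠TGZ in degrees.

1. ∠GFZ = 40°  [G on FT, Z on FA]
2. ∠FGZ = 60°  [△FGZ]
3. ∠TGZ = 120°  [linear pair at G on FT]

∠TGZ = 120°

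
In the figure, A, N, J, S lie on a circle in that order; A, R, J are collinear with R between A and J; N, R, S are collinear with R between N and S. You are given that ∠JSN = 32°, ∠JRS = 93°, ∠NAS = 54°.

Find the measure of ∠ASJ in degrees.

1. ∠AJS = 55°  [△JRS]
2. ∠NJS = 126°  [cyclic ANJS, opposite ∠A+∠J]
3. ∠JNS = 22°  [△NJS]
4. ∠JAS = 22°  [same arc JS]
5. ∠ASJ = 103°  [△AJS]

∠ASJ = 103°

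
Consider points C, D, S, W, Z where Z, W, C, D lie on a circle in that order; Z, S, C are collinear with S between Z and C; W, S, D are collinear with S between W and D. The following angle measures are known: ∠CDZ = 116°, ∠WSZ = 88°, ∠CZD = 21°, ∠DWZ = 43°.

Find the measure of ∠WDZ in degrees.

1. ∠CWZ = 64°  [cyclic ZWCD, opposite ∠W+∠D]
2. ∠CZW = 49°  [△ZSW]
3. ∠WCZ = 67°  [△ZWC]
4. ∠WDZ = 67°  [same arc ZW]

∠WDZ = 67°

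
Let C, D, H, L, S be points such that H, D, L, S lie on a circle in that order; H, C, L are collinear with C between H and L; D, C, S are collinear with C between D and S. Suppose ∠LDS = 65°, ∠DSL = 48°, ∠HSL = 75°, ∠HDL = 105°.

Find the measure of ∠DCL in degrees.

1. ∠DHL = 48°  [same arc DL]
2. ∠DLH = 27°  [△HDL]
3. ∠DCL = 88°  [△DCL]

∠DCL = 88°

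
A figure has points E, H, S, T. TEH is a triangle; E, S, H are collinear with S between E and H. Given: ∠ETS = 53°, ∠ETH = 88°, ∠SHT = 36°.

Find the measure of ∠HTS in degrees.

1. ∠EHT = 36°  [S on ray HE]
2. ∠HET = 56°  [△TEH]
3. ∠SET = 56°  [S on ray EH]
4. ∠EST = 71°  [△TES]
5. ∠HST = 109°  [linear pair at S on EH]
6. ∠HTS = 35°  [△TSH]

∠HTS = 35°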